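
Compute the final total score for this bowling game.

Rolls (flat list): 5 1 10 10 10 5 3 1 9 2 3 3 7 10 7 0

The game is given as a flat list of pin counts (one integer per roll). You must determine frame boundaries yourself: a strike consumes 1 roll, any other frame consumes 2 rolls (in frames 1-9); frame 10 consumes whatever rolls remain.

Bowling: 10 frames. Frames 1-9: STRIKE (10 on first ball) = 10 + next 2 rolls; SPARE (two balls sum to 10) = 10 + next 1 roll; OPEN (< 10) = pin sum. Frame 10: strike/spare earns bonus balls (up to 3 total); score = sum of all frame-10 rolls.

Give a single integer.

Frame 1: OPEN (5+1=6). Cumulative: 6
Frame 2: STRIKE. 10 + next two rolls (10+10) = 30. Cumulative: 36
Frame 3: STRIKE. 10 + next two rolls (10+5) = 25. Cumulative: 61
Frame 4: STRIKE. 10 + next two rolls (5+3) = 18. Cumulative: 79
Frame 5: OPEN (5+3=8). Cumulative: 87
Frame 6: SPARE (1+9=10). 10 + next roll (2) = 12. Cumulative: 99
Frame 7: OPEN (2+3=5). Cumulative: 104
Frame 8: SPARE (3+7=10). 10 + next roll (10) = 20. Cumulative: 124
Frame 9: STRIKE. 10 + next two rolls (7+0) = 17. Cumulative: 141
Frame 10: OPEN. Sum of all frame-10 rolls (7+0) = 7. Cumulative: 148

Answer: 148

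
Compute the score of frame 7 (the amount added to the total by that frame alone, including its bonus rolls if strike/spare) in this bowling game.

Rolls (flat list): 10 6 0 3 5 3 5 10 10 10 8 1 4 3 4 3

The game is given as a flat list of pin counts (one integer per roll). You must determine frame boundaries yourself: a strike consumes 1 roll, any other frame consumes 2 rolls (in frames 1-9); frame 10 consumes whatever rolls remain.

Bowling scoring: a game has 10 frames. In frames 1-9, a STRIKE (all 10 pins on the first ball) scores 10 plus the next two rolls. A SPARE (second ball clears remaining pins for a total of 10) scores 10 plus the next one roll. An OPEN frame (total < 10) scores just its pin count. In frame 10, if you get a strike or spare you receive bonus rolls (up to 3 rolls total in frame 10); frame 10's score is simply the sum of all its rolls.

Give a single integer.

Frame 1: STRIKE. 10 + next two rolls (6+0) = 16. Cumulative: 16
Frame 2: OPEN (6+0=6). Cumulative: 22
Frame 3: OPEN (3+5=8). Cumulative: 30
Frame 4: OPEN (3+5=8). Cumulative: 38
Frame 5: STRIKE. 10 + next two rolls (10+10) = 30. Cumulative: 68
Frame 6: STRIKE. 10 + next two rolls (10+8) = 28. Cumulative: 96
Frame 7: STRIKE. 10 + next two rolls (8+1) = 19. Cumulative: 115
Frame 8: OPEN (8+1=9). Cumulative: 124
Frame 9: OPEN (4+3=7). Cumulative: 131

Answer: 19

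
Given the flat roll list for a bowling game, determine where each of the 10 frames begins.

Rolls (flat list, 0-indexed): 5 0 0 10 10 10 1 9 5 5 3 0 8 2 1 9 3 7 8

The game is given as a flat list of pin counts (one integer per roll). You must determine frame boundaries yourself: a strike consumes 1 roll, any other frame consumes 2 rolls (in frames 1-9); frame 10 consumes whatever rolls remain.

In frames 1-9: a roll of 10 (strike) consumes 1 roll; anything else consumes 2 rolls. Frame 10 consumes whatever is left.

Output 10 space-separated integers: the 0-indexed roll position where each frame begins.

Answer: 0 2 4 5 6 8 10 12 14 16

Derivation:
Frame 1 starts at roll index 0: rolls=5,0 (sum=5), consumes 2 rolls
Frame 2 starts at roll index 2: rolls=0,10 (sum=10), consumes 2 rolls
Frame 3 starts at roll index 4: roll=10 (strike), consumes 1 roll
Frame 4 starts at roll index 5: roll=10 (strike), consumes 1 roll
Frame 5 starts at roll index 6: rolls=1,9 (sum=10), consumes 2 rolls
Frame 6 starts at roll index 8: rolls=5,5 (sum=10), consumes 2 rolls
Frame 7 starts at roll index 10: rolls=3,0 (sum=3), consumes 2 rolls
Frame 8 starts at roll index 12: rolls=8,2 (sum=10), consumes 2 rolls
Frame 9 starts at roll index 14: rolls=1,9 (sum=10), consumes 2 rolls
Frame 10 starts at roll index 16: 3 remaining rolls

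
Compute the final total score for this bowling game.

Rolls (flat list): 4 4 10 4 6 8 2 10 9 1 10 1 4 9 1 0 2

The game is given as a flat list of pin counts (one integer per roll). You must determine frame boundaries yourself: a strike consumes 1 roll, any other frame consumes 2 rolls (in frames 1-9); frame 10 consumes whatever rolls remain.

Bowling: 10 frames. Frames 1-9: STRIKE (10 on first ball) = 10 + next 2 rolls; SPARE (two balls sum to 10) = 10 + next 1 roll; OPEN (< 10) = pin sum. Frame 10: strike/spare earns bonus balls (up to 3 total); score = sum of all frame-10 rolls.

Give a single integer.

Frame 1: OPEN (4+4=8). Cumulative: 8
Frame 2: STRIKE. 10 + next two rolls (4+6) = 20. Cumulative: 28
Frame 3: SPARE (4+6=10). 10 + next roll (8) = 18. Cumulative: 46
Frame 4: SPARE (8+2=10). 10 + next roll (10) = 20. Cumulative: 66
Frame 5: STRIKE. 10 + next two rolls (9+1) = 20. Cumulative: 86
Frame 6: SPARE (9+1=10). 10 + next roll (10) = 20. Cumulative: 106
Frame 7: STRIKE. 10 + next two rolls (1+4) = 15. Cumulative: 121
Frame 8: OPEN (1+4=5). Cumulative: 126
Frame 9: SPARE (9+1=10). 10 + next roll (0) = 10. Cumulative: 136
Frame 10: OPEN. Sum of all frame-10 rolls (0+2) = 2. Cumulative: 138

Answer: 138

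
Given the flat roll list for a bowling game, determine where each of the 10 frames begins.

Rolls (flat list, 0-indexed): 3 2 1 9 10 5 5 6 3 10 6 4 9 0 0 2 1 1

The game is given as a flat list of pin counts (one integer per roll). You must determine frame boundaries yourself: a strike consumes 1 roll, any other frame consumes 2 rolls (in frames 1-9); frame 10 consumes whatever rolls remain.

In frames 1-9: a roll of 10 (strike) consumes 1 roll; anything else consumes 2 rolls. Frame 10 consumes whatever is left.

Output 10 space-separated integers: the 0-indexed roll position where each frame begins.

Frame 1 starts at roll index 0: rolls=3,2 (sum=5), consumes 2 rolls
Frame 2 starts at roll index 2: rolls=1,9 (sum=10), consumes 2 rolls
Frame 3 starts at roll index 4: roll=10 (strike), consumes 1 roll
Frame 4 starts at roll index 5: rolls=5,5 (sum=10), consumes 2 rolls
Frame 5 starts at roll index 7: rolls=6,3 (sum=9), consumes 2 rolls
Frame 6 starts at roll index 9: roll=10 (strike), consumes 1 roll
Frame 7 starts at roll index 10: rolls=6,4 (sum=10), consumes 2 rolls
Frame 8 starts at roll index 12: rolls=9,0 (sum=9), consumes 2 rolls
Frame 9 starts at roll index 14: rolls=0,2 (sum=2), consumes 2 rolls
Frame 10 starts at roll index 16: 2 remaining rolls

Answer: 0 2 4 5 7 9 10 12 14 16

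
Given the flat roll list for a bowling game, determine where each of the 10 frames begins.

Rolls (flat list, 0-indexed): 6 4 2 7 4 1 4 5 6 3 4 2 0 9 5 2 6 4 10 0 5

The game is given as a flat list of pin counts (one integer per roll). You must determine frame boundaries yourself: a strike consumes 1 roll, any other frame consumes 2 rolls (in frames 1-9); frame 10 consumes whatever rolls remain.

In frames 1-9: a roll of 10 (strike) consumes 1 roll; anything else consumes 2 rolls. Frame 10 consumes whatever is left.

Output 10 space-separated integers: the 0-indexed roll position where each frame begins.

Answer: 0 2 4 6 8 10 12 14 16 18

Derivation:
Frame 1 starts at roll index 0: rolls=6,4 (sum=10), consumes 2 rolls
Frame 2 starts at roll index 2: rolls=2,7 (sum=9), consumes 2 rolls
Frame 3 starts at roll index 4: rolls=4,1 (sum=5), consumes 2 rolls
Frame 4 starts at roll index 6: rolls=4,5 (sum=9), consumes 2 rolls
Frame 5 starts at roll index 8: rolls=6,3 (sum=9), consumes 2 rolls
Frame 6 starts at roll index 10: rolls=4,2 (sum=6), consumes 2 rolls
Frame 7 starts at roll index 12: rolls=0,9 (sum=9), consumes 2 rolls
Frame 8 starts at roll index 14: rolls=5,2 (sum=7), consumes 2 rolls
Frame 9 starts at roll index 16: rolls=6,4 (sum=10), consumes 2 rolls
Frame 10 starts at roll index 18: 3 remaining rolls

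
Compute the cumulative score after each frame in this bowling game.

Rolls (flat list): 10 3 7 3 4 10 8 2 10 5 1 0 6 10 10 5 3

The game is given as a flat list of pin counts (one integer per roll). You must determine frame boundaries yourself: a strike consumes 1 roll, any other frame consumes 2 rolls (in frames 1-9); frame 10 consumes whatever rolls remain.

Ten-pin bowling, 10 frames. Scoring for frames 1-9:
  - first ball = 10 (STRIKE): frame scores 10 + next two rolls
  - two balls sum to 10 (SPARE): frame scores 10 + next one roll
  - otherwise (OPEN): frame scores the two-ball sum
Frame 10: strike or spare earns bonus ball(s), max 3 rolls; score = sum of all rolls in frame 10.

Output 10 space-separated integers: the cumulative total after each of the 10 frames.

Frame 1: STRIKE. 10 + next two rolls (3+7) = 20. Cumulative: 20
Frame 2: SPARE (3+7=10). 10 + next roll (3) = 13. Cumulative: 33
Frame 3: OPEN (3+4=7). Cumulative: 40
Frame 4: STRIKE. 10 + next two rolls (8+2) = 20. Cumulative: 60
Frame 5: SPARE (8+2=10). 10 + next roll (10) = 20. Cumulative: 80
Frame 6: STRIKE. 10 + next two rolls (5+1) = 16. Cumulative: 96
Frame 7: OPEN (5+1=6). Cumulative: 102
Frame 8: OPEN (0+6=6). Cumulative: 108
Frame 9: STRIKE. 10 + next two rolls (10+5) = 25. Cumulative: 133
Frame 10: STRIKE. Sum of all frame-10 rolls (10+5+3) = 18. Cumulative: 151

Answer: 20 33 40 60 80 96 102 108 133 151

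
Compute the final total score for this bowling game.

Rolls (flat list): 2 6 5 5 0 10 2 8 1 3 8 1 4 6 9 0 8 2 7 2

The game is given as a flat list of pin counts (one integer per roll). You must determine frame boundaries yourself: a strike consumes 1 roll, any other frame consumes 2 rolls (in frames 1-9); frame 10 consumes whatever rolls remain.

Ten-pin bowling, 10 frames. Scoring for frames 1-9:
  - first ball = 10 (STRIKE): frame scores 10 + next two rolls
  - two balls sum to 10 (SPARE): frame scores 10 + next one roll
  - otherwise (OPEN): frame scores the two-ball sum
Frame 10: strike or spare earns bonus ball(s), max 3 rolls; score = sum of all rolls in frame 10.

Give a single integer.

Answer: 108

Derivation:
Frame 1: OPEN (2+6=8). Cumulative: 8
Frame 2: SPARE (5+5=10). 10 + next roll (0) = 10. Cumulative: 18
Frame 3: SPARE (0+10=10). 10 + next roll (2) = 12. Cumulative: 30
Frame 4: SPARE (2+8=10). 10 + next roll (1) = 11. Cumulative: 41
Frame 5: OPEN (1+3=4). Cumulative: 45
Frame 6: OPEN (8+1=9). Cumulative: 54
Frame 7: SPARE (4+6=10). 10 + next roll (9) = 19. Cumulative: 73
Frame 8: OPEN (9+0=9). Cumulative: 82
Frame 9: SPARE (8+2=10). 10 + next roll (7) = 17. Cumulative: 99
Frame 10: OPEN. Sum of all frame-10 rolls (7+2) = 9. Cumulative: 108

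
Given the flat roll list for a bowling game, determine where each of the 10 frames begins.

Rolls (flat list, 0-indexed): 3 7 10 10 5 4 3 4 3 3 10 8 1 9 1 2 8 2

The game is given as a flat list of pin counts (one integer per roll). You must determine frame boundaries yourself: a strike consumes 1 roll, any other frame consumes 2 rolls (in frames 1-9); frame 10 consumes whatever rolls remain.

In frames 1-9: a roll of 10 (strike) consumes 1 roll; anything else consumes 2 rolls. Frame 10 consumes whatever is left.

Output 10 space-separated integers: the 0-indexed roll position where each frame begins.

Answer: 0 2 3 4 6 8 10 11 13 15

Derivation:
Frame 1 starts at roll index 0: rolls=3,7 (sum=10), consumes 2 rolls
Frame 2 starts at roll index 2: roll=10 (strike), consumes 1 roll
Frame 3 starts at roll index 3: roll=10 (strike), consumes 1 roll
Frame 4 starts at roll index 4: rolls=5,4 (sum=9), consumes 2 rolls
Frame 5 starts at roll index 6: rolls=3,4 (sum=7), consumes 2 rolls
Frame 6 starts at roll index 8: rolls=3,3 (sum=6), consumes 2 rolls
Frame 7 starts at roll index 10: roll=10 (strike), consumes 1 roll
Frame 8 starts at roll index 11: rolls=8,1 (sum=9), consumes 2 rolls
Frame 9 starts at roll index 13: rolls=9,1 (sum=10), consumes 2 rolls
Frame 10 starts at roll index 15: 3 remaining rolls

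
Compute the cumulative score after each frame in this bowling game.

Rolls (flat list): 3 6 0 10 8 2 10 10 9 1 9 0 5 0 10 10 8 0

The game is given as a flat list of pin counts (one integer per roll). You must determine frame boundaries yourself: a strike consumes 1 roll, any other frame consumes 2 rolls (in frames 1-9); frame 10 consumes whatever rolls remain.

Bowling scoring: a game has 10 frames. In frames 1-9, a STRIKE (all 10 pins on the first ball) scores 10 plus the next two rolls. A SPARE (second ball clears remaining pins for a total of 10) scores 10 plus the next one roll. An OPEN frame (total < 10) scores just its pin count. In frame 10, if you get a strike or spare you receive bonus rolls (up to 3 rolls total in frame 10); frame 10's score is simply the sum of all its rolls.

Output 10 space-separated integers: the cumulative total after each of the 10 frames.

Answer: 9 27 47 76 96 115 124 129 157 175

Derivation:
Frame 1: OPEN (3+6=9). Cumulative: 9
Frame 2: SPARE (0+10=10). 10 + next roll (8) = 18. Cumulative: 27
Frame 3: SPARE (8+2=10). 10 + next roll (10) = 20. Cumulative: 47
Frame 4: STRIKE. 10 + next two rolls (10+9) = 29. Cumulative: 76
Frame 5: STRIKE. 10 + next two rolls (9+1) = 20. Cumulative: 96
Frame 6: SPARE (9+1=10). 10 + next roll (9) = 19. Cumulative: 115
Frame 7: OPEN (9+0=9). Cumulative: 124
Frame 8: OPEN (5+0=5). Cumulative: 129
Frame 9: STRIKE. 10 + next two rolls (10+8) = 28. Cumulative: 157
Frame 10: STRIKE. Sum of all frame-10 rolls (10+8+0) = 18. Cumulative: 175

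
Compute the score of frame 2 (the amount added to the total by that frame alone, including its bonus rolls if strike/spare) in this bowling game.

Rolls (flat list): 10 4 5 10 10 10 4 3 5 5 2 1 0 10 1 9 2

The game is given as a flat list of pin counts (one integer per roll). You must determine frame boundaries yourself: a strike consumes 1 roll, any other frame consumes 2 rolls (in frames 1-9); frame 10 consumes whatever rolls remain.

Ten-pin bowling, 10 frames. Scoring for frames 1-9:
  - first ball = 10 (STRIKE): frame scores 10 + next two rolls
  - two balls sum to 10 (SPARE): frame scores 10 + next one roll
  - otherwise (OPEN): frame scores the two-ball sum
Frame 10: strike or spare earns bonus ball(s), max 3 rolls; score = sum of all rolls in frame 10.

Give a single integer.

Answer: 9

Derivation:
Frame 1: STRIKE. 10 + next two rolls (4+5) = 19. Cumulative: 19
Frame 2: OPEN (4+5=9). Cumulative: 28
Frame 3: STRIKE. 10 + next two rolls (10+10) = 30. Cumulative: 58
Frame 4: STRIKE. 10 + next two rolls (10+4) = 24. Cumulative: 82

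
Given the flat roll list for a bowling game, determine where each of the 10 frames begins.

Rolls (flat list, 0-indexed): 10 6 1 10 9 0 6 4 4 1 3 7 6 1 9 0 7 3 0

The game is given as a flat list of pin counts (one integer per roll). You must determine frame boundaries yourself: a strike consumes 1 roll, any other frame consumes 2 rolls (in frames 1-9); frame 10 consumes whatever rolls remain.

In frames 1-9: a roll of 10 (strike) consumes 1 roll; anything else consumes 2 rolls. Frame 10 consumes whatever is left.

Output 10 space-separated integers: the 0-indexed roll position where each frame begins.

Frame 1 starts at roll index 0: roll=10 (strike), consumes 1 roll
Frame 2 starts at roll index 1: rolls=6,1 (sum=7), consumes 2 rolls
Frame 3 starts at roll index 3: roll=10 (strike), consumes 1 roll
Frame 4 starts at roll index 4: rolls=9,0 (sum=9), consumes 2 rolls
Frame 5 starts at roll index 6: rolls=6,4 (sum=10), consumes 2 rolls
Frame 6 starts at roll index 8: rolls=4,1 (sum=5), consumes 2 rolls
Frame 7 starts at roll index 10: rolls=3,7 (sum=10), consumes 2 rolls
Frame 8 starts at roll index 12: rolls=6,1 (sum=7), consumes 2 rolls
Frame 9 starts at roll index 14: rolls=9,0 (sum=9), consumes 2 rolls
Frame 10 starts at roll index 16: 3 remaining rolls

Answer: 0 1 3 4 6 8 10 12 14 16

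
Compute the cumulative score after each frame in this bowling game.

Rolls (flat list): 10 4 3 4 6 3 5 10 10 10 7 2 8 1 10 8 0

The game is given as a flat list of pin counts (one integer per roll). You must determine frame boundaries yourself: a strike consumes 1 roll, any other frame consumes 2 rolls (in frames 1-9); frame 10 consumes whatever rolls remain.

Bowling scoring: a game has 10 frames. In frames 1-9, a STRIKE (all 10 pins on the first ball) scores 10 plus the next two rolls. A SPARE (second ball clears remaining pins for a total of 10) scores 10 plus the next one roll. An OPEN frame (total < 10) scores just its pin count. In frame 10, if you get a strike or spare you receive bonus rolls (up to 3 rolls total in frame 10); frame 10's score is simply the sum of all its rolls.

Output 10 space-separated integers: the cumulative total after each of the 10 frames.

Answer: 17 24 37 45 75 102 121 130 139 157

Derivation:
Frame 1: STRIKE. 10 + next two rolls (4+3) = 17. Cumulative: 17
Frame 2: OPEN (4+3=7). Cumulative: 24
Frame 3: SPARE (4+6=10). 10 + next roll (3) = 13. Cumulative: 37
Frame 4: OPEN (3+5=8). Cumulative: 45
Frame 5: STRIKE. 10 + next two rolls (10+10) = 30. Cumulative: 75
Frame 6: STRIKE. 10 + next two rolls (10+7) = 27. Cumulative: 102
Frame 7: STRIKE. 10 + next two rolls (7+2) = 19. Cumulative: 121
Frame 8: OPEN (7+2=9). Cumulative: 130
Frame 9: OPEN (8+1=9). Cumulative: 139
Frame 10: STRIKE. Sum of all frame-10 rolls (10+8+0) = 18. Cumulative: 157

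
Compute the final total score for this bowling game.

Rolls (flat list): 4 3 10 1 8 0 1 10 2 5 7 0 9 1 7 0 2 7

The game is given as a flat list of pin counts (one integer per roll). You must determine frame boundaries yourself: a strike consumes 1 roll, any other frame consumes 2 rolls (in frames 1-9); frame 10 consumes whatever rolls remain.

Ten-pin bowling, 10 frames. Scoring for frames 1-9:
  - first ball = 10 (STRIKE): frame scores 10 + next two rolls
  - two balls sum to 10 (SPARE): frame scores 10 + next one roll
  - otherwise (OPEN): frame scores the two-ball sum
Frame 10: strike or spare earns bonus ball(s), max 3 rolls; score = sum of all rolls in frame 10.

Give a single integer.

Frame 1: OPEN (4+3=7). Cumulative: 7
Frame 2: STRIKE. 10 + next two rolls (1+8) = 19. Cumulative: 26
Frame 3: OPEN (1+8=9). Cumulative: 35
Frame 4: OPEN (0+1=1). Cumulative: 36
Frame 5: STRIKE. 10 + next two rolls (2+5) = 17. Cumulative: 53
Frame 6: OPEN (2+5=7). Cumulative: 60
Frame 7: OPEN (7+0=7). Cumulative: 67
Frame 8: SPARE (9+1=10). 10 + next roll (7) = 17. Cumulative: 84
Frame 9: OPEN (7+0=7). Cumulative: 91
Frame 10: OPEN. Sum of all frame-10 rolls (2+7) = 9. Cumulative: 100

Answer: 100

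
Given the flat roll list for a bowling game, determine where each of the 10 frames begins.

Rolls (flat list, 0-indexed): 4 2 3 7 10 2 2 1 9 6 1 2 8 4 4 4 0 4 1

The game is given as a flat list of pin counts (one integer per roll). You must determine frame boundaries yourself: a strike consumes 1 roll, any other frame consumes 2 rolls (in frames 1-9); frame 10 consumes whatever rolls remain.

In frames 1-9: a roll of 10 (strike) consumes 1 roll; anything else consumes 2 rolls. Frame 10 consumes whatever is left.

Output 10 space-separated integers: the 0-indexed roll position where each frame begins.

Frame 1 starts at roll index 0: rolls=4,2 (sum=6), consumes 2 rolls
Frame 2 starts at roll index 2: rolls=3,7 (sum=10), consumes 2 rolls
Frame 3 starts at roll index 4: roll=10 (strike), consumes 1 roll
Frame 4 starts at roll index 5: rolls=2,2 (sum=4), consumes 2 rolls
Frame 5 starts at roll index 7: rolls=1,9 (sum=10), consumes 2 rolls
Frame 6 starts at roll index 9: rolls=6,1 (sum=7), consumes 2 rolls
Frame 7 starts at roll index 11: rolls=2,8 (sum=10), consumes 2 rolls
Frame 8 starts at roll index 13: rolls=4,4 (sum=8), consumes 2 rolls
Frame 9 starts at roll index 15: rolls=4,0 (sum=4), consumes 2 rolls
Frame 10 starts at roll index 17: 2 remaining rolls

Answer: 0 2 4 5 7 9 11 13 15 17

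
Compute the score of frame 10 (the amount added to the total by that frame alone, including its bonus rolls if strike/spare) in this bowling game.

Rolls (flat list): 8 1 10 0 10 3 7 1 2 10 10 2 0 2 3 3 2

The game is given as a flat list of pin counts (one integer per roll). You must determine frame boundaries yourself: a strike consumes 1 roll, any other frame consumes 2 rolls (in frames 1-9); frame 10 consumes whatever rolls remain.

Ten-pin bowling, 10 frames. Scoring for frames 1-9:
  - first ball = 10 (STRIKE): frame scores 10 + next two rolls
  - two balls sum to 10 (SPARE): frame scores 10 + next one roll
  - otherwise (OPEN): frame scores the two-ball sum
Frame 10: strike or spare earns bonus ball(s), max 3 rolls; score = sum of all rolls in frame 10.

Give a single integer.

Answer: 5

Derivation:
Frame 1: OPEN (8+1=9). Cumulative: 9
Frame 2: STRIKE. 10 + next two rolls (0+10) = 20. Cumulative: 29
Frame 3: SPARE (0+10=10). 10 + next roll (3) = 13. Cumulative: 42
Frame 4: SPARE (3+7=10). 10 + next roll (1) = 11. Cumulative: 53
Frame 5: OPEN (1+2=3). Cumulative: 56
Frame 6: STRIKE. 10 + next two rolls (10+2) = 22. Cumulative: 78
Frame 7: STRIKE. 10 + next two rolls (2+0) = 12. Cumulative: 90
Frame 8: OPEN (2+0=2). Cumulative: 92
Frame 9: OPEN (2+3=5). Cumulative: 97
Frame 10: OPEN. Sum of all frame-10 rolls (3+2) = 5. Cumulative: 102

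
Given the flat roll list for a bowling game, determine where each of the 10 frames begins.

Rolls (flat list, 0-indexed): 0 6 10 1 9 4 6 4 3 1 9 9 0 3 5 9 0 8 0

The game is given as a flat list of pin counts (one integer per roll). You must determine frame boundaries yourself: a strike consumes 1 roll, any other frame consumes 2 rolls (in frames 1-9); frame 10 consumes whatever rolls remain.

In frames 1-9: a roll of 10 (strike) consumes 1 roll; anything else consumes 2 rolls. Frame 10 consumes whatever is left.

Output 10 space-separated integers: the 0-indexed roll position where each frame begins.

Answer: 0 2 3 5 7 9 11 13 15 17

Derivation:
Frame 1 starts at roll index 0: rolls=0,6 (sum=6), consumes 2 rolls
Frame 2 starts at roll index 2: roll=10 (strike), consumes 1 roll
Frame 3 starts at roll index 3: rolls=1,9 (sum=10), consumes 2 rolls
Frame 4 starts at roll index 5: rolls=4,6 (sum=10), consumes 2 rolls
Frame 5 starts at roll index 7: rolls=4,3 (sum=7), consumes 2 rolls
Frame 6 starts at roll index 9: rolls=1,9 (sum=10), consumes 2 rolls
Frame 7 starts at roll index 11: rolls=9,0 (sum=9), consumes 2 rolls
Frame 8 starts at roll index 13: rolls=3,5 (sum=8), consumes 2 rolls
Frame 9 starts at roll index 15: rolls=9,0 (sum=9), consumes 2 rolls
Frame 10 starts at roll index 17: 2 remaining rolls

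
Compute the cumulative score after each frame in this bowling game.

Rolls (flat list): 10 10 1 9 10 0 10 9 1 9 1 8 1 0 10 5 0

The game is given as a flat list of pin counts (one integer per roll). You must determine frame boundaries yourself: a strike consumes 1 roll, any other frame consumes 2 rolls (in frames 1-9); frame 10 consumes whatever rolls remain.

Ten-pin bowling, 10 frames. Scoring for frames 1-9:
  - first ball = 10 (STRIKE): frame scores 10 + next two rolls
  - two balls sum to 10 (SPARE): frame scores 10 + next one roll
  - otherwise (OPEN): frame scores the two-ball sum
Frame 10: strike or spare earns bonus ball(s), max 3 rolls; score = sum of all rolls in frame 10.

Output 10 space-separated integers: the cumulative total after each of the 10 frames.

Frame 1: STRIKE. 10 + next two rolls (10+1) = 21. Cumulative: 21
Frame 2: STRIKE. 10 + next two rolls (1+9) = 20. Cumulative: 41
Frame 3: SPARE (1+9=10). 10 + next roll (10) = 20. Cumulative: 61
Frame 4: STRIKE. 10 + next two rolls (0+10) = 20. Cumulative: 81
Frame 5: SPARE (0+10=10). 10 + next roll (9) = 19. Cumulative: 100
Frame 6: SPARE (9+1=10). 10 + next roll (9) = 19. Cumulative: 119
Frame 7: SPARE (9+1=10). 10 + next roll (8) = 18. Cumulative: 137
Frame 8: OPEN (8+1=9). Cumulative: 146
Frame 9: SPARE (0+10=10). 10 + next roll (5) = 15. Cumulative: 161
Frame 10: OPEN. Sum of all frame-10 rolls (5+0) = 5. Cumulative: 166

Answer: 21 41 61 81 100 119 137 146 161 166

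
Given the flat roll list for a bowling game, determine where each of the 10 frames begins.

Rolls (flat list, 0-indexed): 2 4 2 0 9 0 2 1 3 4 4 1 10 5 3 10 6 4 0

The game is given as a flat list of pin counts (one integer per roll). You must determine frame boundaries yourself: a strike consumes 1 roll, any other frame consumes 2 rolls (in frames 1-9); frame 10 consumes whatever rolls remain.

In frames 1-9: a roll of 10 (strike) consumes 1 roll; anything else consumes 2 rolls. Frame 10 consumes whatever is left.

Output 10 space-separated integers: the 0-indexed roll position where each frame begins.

Frame 1 starts at roll index 0: rolls=2,4 (sum=6), consumes 2 rolls
Frame 2 starts at roll index 2: rolls=2,0 (sum=2), consumes 2 rolls
Frame 3 starts at roll index 4: rolls=9,0 (sum=9), consumes 2 rolls
Frame 4 starts at roll index 6: rolls=2,1 (sum=3), consumes 2 rolls
Frame 5 starts at roll index 8: rolls=3,4 (sum=7), consumes 2 rolls
Frame 6 starts at roll index 10: rolls=4,1 (sum=5), consumes 2 rolls
Frame 7 starts at roll index 12: roll=10 (strike), consumes 1 roll
Frame 8 starts at roll index 13: rolls=5,3 (sum=8), consumes 2 rolls
Frame 9 starts at roll index 15: roll=10 (strike), consumes 1 roll
Frame 10 starts at roll index 16: 3 remaining rolls

Answer: 0 2 4 6 8 10 12 13 15 16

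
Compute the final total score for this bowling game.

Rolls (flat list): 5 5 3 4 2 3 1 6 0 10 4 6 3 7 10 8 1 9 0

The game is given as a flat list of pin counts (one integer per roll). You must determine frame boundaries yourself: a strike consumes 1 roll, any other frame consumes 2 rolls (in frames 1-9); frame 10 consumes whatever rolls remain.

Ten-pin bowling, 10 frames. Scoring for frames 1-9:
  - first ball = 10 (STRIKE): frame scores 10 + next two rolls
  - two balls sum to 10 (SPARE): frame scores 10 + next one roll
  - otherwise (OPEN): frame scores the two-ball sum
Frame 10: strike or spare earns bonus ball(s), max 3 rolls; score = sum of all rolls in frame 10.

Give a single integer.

Frame 1: SPARE (5+5=10). 10 + next roll (3) = 13. Cumulative: 13
Frame 2: OPEN (3+4=7). Cumulative: 20
Frame 3: OPEN (2+3=5). Cumulative: 25
Frame 4: OPEN (1+6=7). Cumulative: 32
Frame 5: SPARE (0+10=10). 10 + next roll (4) = 14. Cumulative: 46
Frame 6: SPARE (4+6=10). 10 + next roll (3) = 13. Cumulative: 59
Frame 7: SPARE (3+7=10). 10 + next roll (10) = 20. Cumulative: 79
Frame 8: STRIKE. 10 + next two rolls (8+1) = 19. Cumulative: 98
Frame 9: OPEN (8+1=9). Cumulative: 107
Frame 10: OPEN. Sum of all frame-10 rolls (9+0) = 9. Cumulative: 116

Answer: 116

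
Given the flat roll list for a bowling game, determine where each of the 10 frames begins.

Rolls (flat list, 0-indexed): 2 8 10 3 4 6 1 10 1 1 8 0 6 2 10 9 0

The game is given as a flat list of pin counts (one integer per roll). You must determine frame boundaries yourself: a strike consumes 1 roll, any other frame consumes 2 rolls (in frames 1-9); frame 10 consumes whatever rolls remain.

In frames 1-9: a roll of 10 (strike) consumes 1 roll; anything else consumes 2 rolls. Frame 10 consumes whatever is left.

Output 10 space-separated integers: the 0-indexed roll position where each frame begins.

Frame 1 starts at roll index 0: rolls=2,8 (sum=10), consumes 2 rolls
Frame 2 starts at roll index 2: roll=10 (strike), consumes 1 roll
Frame 3 starts at roll index 3: rolls=3,4 (sum=7), consumes 2 rolls
Frame 4 starts at roll index 5: rolls=6,1 (sum=7), consumes 2 rolls
Frame 5 starts at roll index 7: roll=10 (strike), consumes 1 roll
Frame 6 starts at roll index 8: rolls=1,1 (sum=2), consumes 2 rolls
Frame 7 starts at roll index 10: rolls=8,0 (sum=8), consumes 2 rolls
Frame 8 starts at roll index 12: rolls=6,2 (sum=8), consumes 2 rolls
Frame 9 starts at roll index 14: roll=10 (strike), consumes 1 roll
Frame 10 starts at roll index 15: 2 remaining rolls

Answer: 0 2 3 5 7 8 10 12 14 15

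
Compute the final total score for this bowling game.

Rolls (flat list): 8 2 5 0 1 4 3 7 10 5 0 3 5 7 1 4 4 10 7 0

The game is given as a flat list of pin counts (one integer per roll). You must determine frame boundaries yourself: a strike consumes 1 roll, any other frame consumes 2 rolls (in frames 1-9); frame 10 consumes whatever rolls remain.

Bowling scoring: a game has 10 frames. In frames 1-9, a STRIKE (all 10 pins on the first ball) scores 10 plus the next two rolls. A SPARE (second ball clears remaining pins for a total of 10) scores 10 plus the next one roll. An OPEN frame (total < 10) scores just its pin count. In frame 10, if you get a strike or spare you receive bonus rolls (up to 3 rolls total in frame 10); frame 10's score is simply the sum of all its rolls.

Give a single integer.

Answer: 106

Derivation:
Frame 1: SPARE (8+2=10). 10 + next roll (5) = 15. Cumulative: 15
Frame 2: OPEN (5+0=5). Cumulative: 20
Frame 3: OPEN (1+4=5). Cumulative: 25
Frame 4: SPARE (3+7=10). 10 + next roll (10) = 20. Cumulative: 45
Frame 5: STRIKE. 10 + next two rolls (5+0) = 15. Cumulative: 60
Frame 6: OPEN (5+0=5). Cumulative: 65
Frame 7: OPEN (3+5=8). Cumulative: 73
Frame 8: OPEN (7+1=8). Cumulative: 81
Frame 9: OPEN (4+4=8). Cumulative: 89
Frame 10: STRIKE. Sum of all frame-10 rolls (10+7+0) = 17. Cumulative: 106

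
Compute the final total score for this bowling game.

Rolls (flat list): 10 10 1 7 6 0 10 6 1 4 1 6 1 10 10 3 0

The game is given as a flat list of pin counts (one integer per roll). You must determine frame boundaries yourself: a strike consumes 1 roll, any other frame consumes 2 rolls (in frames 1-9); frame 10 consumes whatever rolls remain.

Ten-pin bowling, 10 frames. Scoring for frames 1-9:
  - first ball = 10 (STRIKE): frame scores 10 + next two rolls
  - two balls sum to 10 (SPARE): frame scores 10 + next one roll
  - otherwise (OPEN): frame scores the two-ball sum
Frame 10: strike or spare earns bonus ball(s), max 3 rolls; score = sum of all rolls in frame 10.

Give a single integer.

Frame 1: STRIKE. 10 + next two rolls (10+1) = 21. Cumulative: 21
Frame 2: STRIKE. 10 + next two rolls (1+7) = 18. Cumulative: 39
Frame 3: OPEN (1+7=8). Cumulative: 47
Frame 4: OPEN (6+0=6). Cumulative: 53
Frame 5: STRIKE. 10 + next two rolls (6+1) = 17. Cumulative: 70
Frame 6: OPEN (6+1=7). Cumulative: 77
Frame 7: OPEN (4+1=5). Cumulative: 82
Frame 8: OPEN (6+1=7). Cumulative: 89
Frame 9: STRIKE. 10 + next two rolls (10+3) = 23. Cumulative: 112
Frame 10: STRIKE. Sum of all frame-10 rolls (10+3+0) = 13. Cumulative: 125

Answer: 125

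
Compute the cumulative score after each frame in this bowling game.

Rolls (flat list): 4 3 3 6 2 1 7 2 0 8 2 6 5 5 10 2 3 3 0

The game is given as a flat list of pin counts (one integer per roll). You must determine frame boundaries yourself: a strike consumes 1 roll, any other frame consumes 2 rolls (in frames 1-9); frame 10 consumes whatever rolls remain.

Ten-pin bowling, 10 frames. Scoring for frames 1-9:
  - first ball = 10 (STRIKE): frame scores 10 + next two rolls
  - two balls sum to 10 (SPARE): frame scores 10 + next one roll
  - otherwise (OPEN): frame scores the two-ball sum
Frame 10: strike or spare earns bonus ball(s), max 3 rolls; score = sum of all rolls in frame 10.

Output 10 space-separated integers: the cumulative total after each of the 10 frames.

Answer: 7 16 19 28 36 44 64 79 84 87

Derivation:
Frame 1: OPEN (4+3=7). Cumulative: 7
Frame 2: OPEN (3+6=9). Cumulative: 16
Frame 3: OPEN (2+1=3). Cumulative: 19
Frame 4: OPEN (7+2=9). Cumulative: 28
Frame 5: OPEN (0+8=8). Cumulative: 36
Frame 6: OPEN (2+6=8). Cumulative: 44
Frame 7: SPARE (5+5=10). 10 + next roll (10) = 20. Cumulative: 64
Frame 8: STRIKE. 10 + next two rolls (2+3) = 15. Cumulative: 79
Frame 9: OPEN (2+3=5). Cumulative: 84
Frame 10: OPEN. Sum of all frame-10 rolls (3+0) = 3. Cumulative: 87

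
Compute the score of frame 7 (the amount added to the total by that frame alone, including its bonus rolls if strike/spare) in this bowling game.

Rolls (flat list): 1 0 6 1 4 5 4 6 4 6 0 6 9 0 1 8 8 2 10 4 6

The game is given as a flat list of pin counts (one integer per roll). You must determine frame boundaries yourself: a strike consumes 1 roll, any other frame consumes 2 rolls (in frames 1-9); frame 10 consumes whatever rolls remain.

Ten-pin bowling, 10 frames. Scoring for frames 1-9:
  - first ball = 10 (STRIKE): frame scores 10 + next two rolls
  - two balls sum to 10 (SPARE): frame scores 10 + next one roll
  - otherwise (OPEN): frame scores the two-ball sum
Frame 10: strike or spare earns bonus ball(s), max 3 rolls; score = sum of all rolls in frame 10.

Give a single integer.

Frame 1: OPEN (1+0=1). Cumulative: 1
Frame 2: OPEN (6+1=7). Cumulative: 8
Frame 3: OPEN (4+5=9). Cumulative: 17
Frame 4: SPARE (4+6=10). 10 + next roll (4) = 14. Cumulative: 31
Frame 5: SPARE (4+6=10). 10 + next roll (0) = 10. Cumulative: 41
Frame 6: OPEN (0+6=6). Cumulative: 47
Frame 7: OPEN (9+0=9). Cumulative: 56
Frame 8: OPEN (1+8=9). Cumulative: 65
Frame 9: SPARE (8+2=10). 10 + next roll (10) = 20. Cumulative: 85

Answer: 9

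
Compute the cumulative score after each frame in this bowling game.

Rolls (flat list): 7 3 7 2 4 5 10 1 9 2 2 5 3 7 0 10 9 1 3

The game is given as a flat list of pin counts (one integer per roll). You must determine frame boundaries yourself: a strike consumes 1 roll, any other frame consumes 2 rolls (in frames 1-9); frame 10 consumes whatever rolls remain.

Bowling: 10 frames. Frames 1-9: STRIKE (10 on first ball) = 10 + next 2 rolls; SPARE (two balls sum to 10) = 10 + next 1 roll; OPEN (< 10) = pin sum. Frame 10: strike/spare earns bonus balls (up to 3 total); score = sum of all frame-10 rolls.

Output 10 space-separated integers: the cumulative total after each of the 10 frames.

Frame 1: SPARE (7+3=10). 10 + next roll (7) = 17. Cumulative: 17
Frame 2: OPEN (7+2=9). Cumulative: 26
Frame 3: OPEN (4+5=9). Cumulative: 35
Frame 4: STRIKE. 10 + next two rolls (1+9) = 20. Cumulative: 55
Frame 5: SPARE (1+9=10). 10 + next roll (2) = 12. Cumulative: 67
Frame 6: OPEN (2+2=4). Cumulative: 71
Frame 7: OPEN (5+3=8). Cumulative: 79
Frame 8: OPEN (7+0=7). Cumulative: 86
Frame 9: STRIKE. 10 + next two rolls (9+1) = 20. Cumulative: 106
Frame 10: SPARE. Sum of all frame-10 rolls (9+1+3) = 13. Cumulative: 119

Answer: 17 26 35 55 67 71 79 86 106 119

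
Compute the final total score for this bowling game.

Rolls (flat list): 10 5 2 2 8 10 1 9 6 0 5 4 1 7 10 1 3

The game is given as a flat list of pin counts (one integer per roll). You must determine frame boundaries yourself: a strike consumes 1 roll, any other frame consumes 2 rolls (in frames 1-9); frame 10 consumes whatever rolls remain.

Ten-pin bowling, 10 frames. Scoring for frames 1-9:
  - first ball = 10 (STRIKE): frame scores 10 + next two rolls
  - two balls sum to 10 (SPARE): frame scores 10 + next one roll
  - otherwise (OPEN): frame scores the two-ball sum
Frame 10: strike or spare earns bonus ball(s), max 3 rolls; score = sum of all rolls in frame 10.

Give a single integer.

Answer: 121

Derivation:
Frame 1: STRIKE. 10 + next two rolls (5+2) = 17. Cumulative: 17
Frame 2: OPEN (5+2=7). Cumulative: 24
Frame 3: SPARE (2+8=10). 10 + next roll (10) = 20. Cumulative: 44
Frame 4: STRIKE. 10 + next two rolls (1+9) = 20. Cumulative: 64
Frame 5: SPARE (1+9=10). 10 + next roll (6) = 16. Cumulative: 80
Frame 6: OPEN (6+0=6). Cumulative: 86
Frame 7: OPEN (5+4=9). Cumulative: 95
Frame 8: OPEN (1+7=8). Cumulative: 103
Frame 9: STRIKE. 10 + next two rolls (1+3) = 14. Cumulative: 117
Frame 10: OPEN. Sum of all frame-10 rolls (1+3) = 4. Cumulative: 121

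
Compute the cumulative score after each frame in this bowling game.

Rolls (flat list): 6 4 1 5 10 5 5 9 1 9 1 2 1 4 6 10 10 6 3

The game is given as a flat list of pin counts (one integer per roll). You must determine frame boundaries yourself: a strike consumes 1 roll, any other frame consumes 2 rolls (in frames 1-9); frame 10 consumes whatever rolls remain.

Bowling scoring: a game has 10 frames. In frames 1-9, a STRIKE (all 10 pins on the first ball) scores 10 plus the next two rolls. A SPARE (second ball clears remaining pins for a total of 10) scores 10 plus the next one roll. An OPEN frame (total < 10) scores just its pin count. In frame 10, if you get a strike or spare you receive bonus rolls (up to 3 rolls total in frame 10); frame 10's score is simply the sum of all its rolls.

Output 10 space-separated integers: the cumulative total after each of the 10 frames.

Frame 1: SPARE (6+4=10). 10 + next roll (1) = 11. Cumulative: 11
Frame 2: OPEN (1+5=6). Cumulative: 17
Frame 3: STRIKE. 10 + next two rolls (5+5) = 20. Cumulative: 37
Frame 4: SPARE (5+5=10). 10 + next roll (9) = 19. Cumulative: 56
Frame 5: SPARE (9+1=10). 10 + next roll (9) = 19. Cumulative: 75
Frame 6: SPARE (9+1=10). 10 + next roll (2) = 12. Cumulative: 87
Frame 7: OPEN (2+1=3). Cumulative: 90
Frame 8: SPARE (4+6=10). 10 + next roll (10) = 20. Cumulative: 110
Frame 9: STRIKE. 10 + next two rolls (10+6) = 26. Cumulative: 136
Frame 10: STRIKE. Sum of all frame-10 rolls (10+6+3) = 19. Cumulative: 155

Answer: 11 17 37 56 75 87 90 110 136 155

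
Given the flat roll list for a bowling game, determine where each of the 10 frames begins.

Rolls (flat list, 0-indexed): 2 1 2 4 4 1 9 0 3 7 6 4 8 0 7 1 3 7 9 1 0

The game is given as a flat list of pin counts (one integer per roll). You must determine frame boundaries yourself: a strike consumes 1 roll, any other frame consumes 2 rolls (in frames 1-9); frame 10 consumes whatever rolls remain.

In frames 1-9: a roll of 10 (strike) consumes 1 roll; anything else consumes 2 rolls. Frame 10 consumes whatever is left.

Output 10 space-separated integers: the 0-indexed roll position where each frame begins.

Answer: 0 2 4 6 8 10 12 14 16 18

Derivation:
Frame 1 starts at roll index 0: rolls=2,1 (sum=3), consumes 2 rolls
Frame 2 starts at roll index 2: rolls=2,4 (sum=6), consumes 2 rolls
Frame 3 starts at roll index 4: rolls=4,1 (sum=5), consumes 2 rolls
Frame 4 starts at roll index 6: rolls=9,0 (sum=9), consumes 2 rolls
Frame 5 starts at roll index 8: rolls=3,7 (sum=10), consumes 2 rolls
Frame 6 starts at roll index 10: rolls=6,4 (sum=10), consumes 2 rolls
Frame 7 starts at roll index 12: rolls=8,0 (sum=8), consumes 2 rolls
Frame 8 starts at roll index 14: rolls=7,1 (sum=8), consumes 2 rolls
Frame 9 starts at roll index 16: rolls=3,7 (sum=10), consumes 2 rolls
Frame 10 starts at roll index 18: 3 remaining rolls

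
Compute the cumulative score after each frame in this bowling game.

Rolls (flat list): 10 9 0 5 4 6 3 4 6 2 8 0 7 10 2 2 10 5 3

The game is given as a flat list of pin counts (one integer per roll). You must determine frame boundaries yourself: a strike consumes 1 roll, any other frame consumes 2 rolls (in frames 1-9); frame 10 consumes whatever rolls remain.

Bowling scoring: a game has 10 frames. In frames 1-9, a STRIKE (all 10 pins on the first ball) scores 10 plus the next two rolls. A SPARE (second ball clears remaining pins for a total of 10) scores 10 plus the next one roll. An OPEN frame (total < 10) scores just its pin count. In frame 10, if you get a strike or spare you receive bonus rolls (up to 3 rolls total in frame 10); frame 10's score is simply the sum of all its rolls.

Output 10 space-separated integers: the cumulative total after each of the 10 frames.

Frame 1: STRIKE. 10 + next two rolls (9+0) = 19. Cumulative: 19
Frame 2: OPEN (9+0=9). Cumulative: 28
Frame 3: OPEN (5+4=9). Cumulative: 37
Frame 4: OPEN (6+3=9). Cumulative: 46
Frame 5: SPARE (4+6=10). 10 + next roll (2) = 12. Cumulative: 58
Frame 6: SPARE (2+8=10). 10 + next roll (0) = 10. Cumulative: 68
Frame 7: OPEN (0+7=7). Cumulative: 75
Frame 8: STRIKE. 10 + next two rolls (2+2) = 14. Cumulative: 89
Frame 9: OPEN (2+2=4). Cumulative: 93
Frame 10: STRIKE. Sum of all frame-10 rolls (10+5+3) = 18. Cumulative: 111

Answer: 19 28 37 46 58 68 75 89 93 111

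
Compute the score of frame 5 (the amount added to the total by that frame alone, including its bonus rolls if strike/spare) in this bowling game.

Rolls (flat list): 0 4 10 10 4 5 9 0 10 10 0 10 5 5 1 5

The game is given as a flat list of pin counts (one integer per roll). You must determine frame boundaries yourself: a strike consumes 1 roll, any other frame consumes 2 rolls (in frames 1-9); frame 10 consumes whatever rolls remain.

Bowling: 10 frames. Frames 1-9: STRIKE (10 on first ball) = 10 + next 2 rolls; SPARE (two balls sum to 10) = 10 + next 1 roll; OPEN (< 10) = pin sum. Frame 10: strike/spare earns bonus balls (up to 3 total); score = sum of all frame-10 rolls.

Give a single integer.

Answer: 9

Derivation:
Frame 1: OPEN (0+4=4). Cumulative: 4
Frame 2: STRIKE. 10 + next two rolls (10+4) = 24. Cumulative: 28
Frame 3: STRIKE. 10 + next two rolls (4+5) = 19. Cumulative: 47
Frame 4: OPEN (4+5=9). Cumulative: 56
Frame 5: OPEN (9+0=9). Cumulative: 65
Frame 6: STRIKE. 10 + next two rolls (10+0) = 20. Cumulative: 85
Frame 7: STRIKE. 10 + next two rolls (0+10) = 20. Cumulative: 105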